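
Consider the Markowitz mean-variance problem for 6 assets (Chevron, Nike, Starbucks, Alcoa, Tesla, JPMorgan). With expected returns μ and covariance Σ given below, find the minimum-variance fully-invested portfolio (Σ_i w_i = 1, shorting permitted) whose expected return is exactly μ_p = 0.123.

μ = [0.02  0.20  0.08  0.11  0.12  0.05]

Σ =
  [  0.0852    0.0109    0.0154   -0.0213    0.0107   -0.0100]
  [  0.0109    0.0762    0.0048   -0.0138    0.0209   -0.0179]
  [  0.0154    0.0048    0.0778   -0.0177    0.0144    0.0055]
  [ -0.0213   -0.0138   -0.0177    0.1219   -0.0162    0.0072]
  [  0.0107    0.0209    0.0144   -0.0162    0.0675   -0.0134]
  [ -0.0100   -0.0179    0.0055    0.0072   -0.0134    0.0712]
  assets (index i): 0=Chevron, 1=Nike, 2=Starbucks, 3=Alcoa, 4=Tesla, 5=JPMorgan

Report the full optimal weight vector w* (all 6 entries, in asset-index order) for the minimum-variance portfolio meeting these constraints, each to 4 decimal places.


u=Σ⁻¹μ = [0.0935  2.7925  0.8108  1.4472  1.3635  1.4651]
v=Σ⁻¹𝟙 = [12.4173  14.1818  8.7103  13.9139  13.8845  19.8876]
a=μᵀu=1.021306  b=𝟙ᵀu=7.972586  c=𝟙ᵀv=82.995450  D=ac−b²=21.201608
λ₁=(c·0.123−b)/D = (82.995450·0.123−7.972586)/21.201608 = 0.105457
λ₂=(a−b·0.123)/D = (1.021306−7.972586·0.123)/21.201608 = 0.001919
w* = 0.105457·u + 0.001919·v:
  w_0 = 0.105457·0.0935 + 0.001919·12.4173 = 0.0337  (Chevron)
  w_1 = 0.105457·2.7925 + 0.001919·14.1818 = 0.3217  (Nike)
  w_2 = 0.105457·0.8108 + 0.001919·8.7103 = 0.1022  (Starbucks)
  w_3 = 0.105457·1.4472 + 0.001919·13.9139 = 0.1793  (Alcoa)
  w_4 = 0.105457·1.3635 + 0.001919·13.8845 = 0.1704  (Tesla)
  w_5 = 0.105457·1.4651 + 0.001919·19.8876 = 0.1927  (JPMorgan)
Σw_i=1.0000  μᵀw=0.1230
σ²=wᵀΣw=λ₁·μ_p+λ₂ = 0.105457·0.123 + 0.001919 = 0.014890 ≈ 0.0149

0.0337  0.3217  0.1022  0.1793  0.1704  0.1927


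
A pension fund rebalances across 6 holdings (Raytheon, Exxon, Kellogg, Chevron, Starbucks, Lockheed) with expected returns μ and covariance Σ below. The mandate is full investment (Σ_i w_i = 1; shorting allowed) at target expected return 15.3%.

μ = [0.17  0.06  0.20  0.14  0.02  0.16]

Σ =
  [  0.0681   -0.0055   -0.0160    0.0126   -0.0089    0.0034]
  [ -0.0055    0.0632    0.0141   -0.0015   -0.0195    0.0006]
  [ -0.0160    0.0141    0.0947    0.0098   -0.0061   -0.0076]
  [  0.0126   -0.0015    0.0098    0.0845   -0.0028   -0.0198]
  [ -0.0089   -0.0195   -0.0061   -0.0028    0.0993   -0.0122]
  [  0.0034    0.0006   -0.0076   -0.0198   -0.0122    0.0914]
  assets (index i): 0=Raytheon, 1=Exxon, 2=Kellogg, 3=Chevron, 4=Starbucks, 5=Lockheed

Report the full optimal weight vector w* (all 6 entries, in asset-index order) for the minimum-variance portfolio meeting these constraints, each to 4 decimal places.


0.2706  0.0587  0.2466  0.1340  0.0787  0.2114

g=Σ⁻¹μ = [2.9303  1.0011  2.5612  1.5249  1.1474  2.3314]
h=Σ⁻¹𝟙 = [18.4730  20.7641  11.8202  12.5314  18.8903  16.3364]
a=μᵀg=1.679922  b=𝟙ᵀg=11.496326  c=𝟙ᵀh=98.815423  D=ac−b²=33.836737
λ₁=(c·0.153−b)/D = (98.815423·0.153−11.496326)/33.836737 = 0.107056
λ₂=(a−b·0.153)/D = (1.679922−11.496326·0.153)/33.836737 = -0.002335
w* = 0.107056·g + -0.002335·h:
  w_0 = 0.107056·2.9303 + -0.002335·18.4730 = 0.2706  (Raytheon)
  w_1 = 0.107056·1.0011 + -0.002335·20.7641 = 0.0587  (Exxon)
  w_2 = 0.107056·2.5612 + -0.002335·11.8202 = 0.2466  (Kellogg)
  w_3 = 0.107056·1.5249 + -0.002335·12.5314 = 0.1340  (Chevron)
  w_4 = 0.107056·1.1474 + -0.002335·18.8903 = 0.0787  (Starbucks)
  w_5 = 0.107056·2.3314 + -0.002335·16.3364 = 0.2114  (Lockheed)
Σw_i=1.0000  μᵀw=0.1530
σ²=wᵀΣw=λ₁·μ_p+λ₂ = 0.107056·0.153 + -0.002335 = 0.014044 ≈ 0.0140


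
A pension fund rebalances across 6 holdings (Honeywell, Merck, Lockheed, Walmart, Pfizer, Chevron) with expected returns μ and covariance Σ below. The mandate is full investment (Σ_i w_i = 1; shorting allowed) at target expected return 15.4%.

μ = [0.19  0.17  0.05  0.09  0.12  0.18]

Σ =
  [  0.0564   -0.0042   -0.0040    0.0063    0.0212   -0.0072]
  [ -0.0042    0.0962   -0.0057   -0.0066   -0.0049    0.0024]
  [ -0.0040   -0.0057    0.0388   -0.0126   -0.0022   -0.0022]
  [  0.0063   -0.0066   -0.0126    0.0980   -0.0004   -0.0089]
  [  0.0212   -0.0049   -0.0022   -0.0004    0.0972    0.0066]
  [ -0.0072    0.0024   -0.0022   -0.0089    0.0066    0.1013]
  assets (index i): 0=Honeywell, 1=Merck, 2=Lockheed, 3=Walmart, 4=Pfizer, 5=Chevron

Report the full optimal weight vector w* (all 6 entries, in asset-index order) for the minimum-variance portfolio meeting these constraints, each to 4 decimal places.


0.3564  0.1917  0.1402  0.0893  0.0231  0.1993

u=Σ⁻¹μ = [3.6568  2.1422  2.5668  1.3530  0.4640  2.1304]
v=Σ⁻¹𝟙 = [18.5760  14.4680  36.0499  15.7888  6.9937  12.5636]
a=μᵀu=1.748230  b=𝟙ᵀu=12.313199  c=𝟙ᵀv=104.440132  D=ac−b²=30.970520
λ₁=(c·0.154−b)/D = (104.440132·0.154−12.313199)/30.970520 = 0.121747
λ₂=(a−b·0.154)/D = (1.748230−12.313199·0.154)/30.970520 = -0.004779
w* = 0.121747·u + -0.004779·v:
  w_0 = 0.121747·3.6568 + -0.004779·18.5760 = 0.3564  (Honeywell)
  w_1 = 0.121747·2.1422 + -0.004779·14.4680 = 0.1917  (Merck)
  w_2 = 0.121747·2.5668 + -0.004779·36.0499 = 0.1402  (Lockheed)
  w_3 = 0.121747·1.3530 + -0.004779·15.7888 = 0.0893  (Walmart)
  w_4 = 0.121747·0.4640 + -0.004779·6.9937 = 0.0231  (Pfizer)
  w_5 = 0.121747·2.1304 + -0.004779·12.5636 = 0.1993  (Chevron)
Σw_i=1.0000  μᵀw=0.1540
σ²=wᵀΣw=λ₁·μ_p+λ₂ = 0.121747·0.154 + -0.004779 = 0.013970 ≈ 0.0140


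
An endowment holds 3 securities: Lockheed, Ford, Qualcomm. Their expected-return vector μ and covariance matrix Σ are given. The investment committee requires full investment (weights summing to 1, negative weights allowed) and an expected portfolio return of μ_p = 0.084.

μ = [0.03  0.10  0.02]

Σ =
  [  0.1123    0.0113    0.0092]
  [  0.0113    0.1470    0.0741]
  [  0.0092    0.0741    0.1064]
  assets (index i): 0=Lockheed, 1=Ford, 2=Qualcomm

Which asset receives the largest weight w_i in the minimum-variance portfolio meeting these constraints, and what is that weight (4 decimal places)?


Ford (0.7508)

g=Σ⁻¹μ = [0.2144  0.8913  -0.4513]
h=Σ⁻¹𝟙 = [8.0713  2.7683  6.7727]
a=μᵀg=0.086534  b=𝟙ᵀg=0.654422  c=𝟙ᵀh=17.612296  D=ac−b²=1.095798
λ₁=(c·0.084−b)/D = (17.612296·0.084−0.654422)/1.095798 = 0.752886
λ₂=(a−b·0.084)/D = (0.086534−0.654422·0.084)/1.095798 = 0.028803
w* = 0.752886·g + 0.028803·h:
  w_0 = 0.752886·0.2144 + 0.028803·8.0713 = 0.3939  (Lockheed)
  w_1 = 0.752886·0.8913 + 0.028803·2.7683 = 0.7508  (Ford)
  w_2 = 0.752886·-0.4513 + 0.028803·6.7727 = -0.1447  (Qualcomm)
Σw_i=1.0000  μᵀw=0.0840
σ²=wᵀΣw=λ₁·μ_p+λ₂ = 0.752886·0.084 + 0.028803 = 0.092046 ≈ 0.0920


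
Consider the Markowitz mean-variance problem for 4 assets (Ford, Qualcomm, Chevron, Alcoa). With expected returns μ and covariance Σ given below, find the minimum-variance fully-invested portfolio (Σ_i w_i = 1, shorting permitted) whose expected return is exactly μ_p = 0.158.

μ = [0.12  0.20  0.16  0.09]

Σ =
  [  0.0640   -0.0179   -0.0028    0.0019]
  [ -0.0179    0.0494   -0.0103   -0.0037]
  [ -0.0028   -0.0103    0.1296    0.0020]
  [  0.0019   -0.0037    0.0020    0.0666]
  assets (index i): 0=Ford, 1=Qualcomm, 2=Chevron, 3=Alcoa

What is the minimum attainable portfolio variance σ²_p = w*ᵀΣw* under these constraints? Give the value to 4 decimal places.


p=Σ⁻¹μ = [3.5303  5.8063  1.7488  1.5207]
q=Σ⁻¹𝟙 = [24.7372  32.5996  10.5975  15.8021]
a=μᵀp=2.001578  b=𝟙ᵀp=12.606167  c=𝟙ᵀq=83.736395  D=ac−b²=8.689497
λ₁=(c·0.158−b)/D = (83.736395·0.158−12.606167)/8.689497 = 0.071832
λ₂=(a−b·0.158)/D = (2.001578−12.606167·0.158)/8.689497 = 0.001128
w* = 0.071832·p + 0.001128·q:
  w_0 = 0.071832·3.5303 + 0.001128·24.7372 = 0.2815  (Ford)
  w_1 = 0.071832·5.8063 + 0.001128·32.5996 = 0.4539  (Qualcomm)
  w_2 = 0.071832·1.7488 + 0.001128·10.5975 = 0.1376  (Chevron)
  w_3 = 0.071832·1.5207 + 0.001128·15.8021 = 0.1271  (Alcoa)
Σw_i=1.0000  μᵀw=0.1580
σ²=wᵀΣw=λ₁·μ_p+λ₂ = 0.071832·0.158 + 0.001128 = 0.012478 ≈ 0.0125

0.0125


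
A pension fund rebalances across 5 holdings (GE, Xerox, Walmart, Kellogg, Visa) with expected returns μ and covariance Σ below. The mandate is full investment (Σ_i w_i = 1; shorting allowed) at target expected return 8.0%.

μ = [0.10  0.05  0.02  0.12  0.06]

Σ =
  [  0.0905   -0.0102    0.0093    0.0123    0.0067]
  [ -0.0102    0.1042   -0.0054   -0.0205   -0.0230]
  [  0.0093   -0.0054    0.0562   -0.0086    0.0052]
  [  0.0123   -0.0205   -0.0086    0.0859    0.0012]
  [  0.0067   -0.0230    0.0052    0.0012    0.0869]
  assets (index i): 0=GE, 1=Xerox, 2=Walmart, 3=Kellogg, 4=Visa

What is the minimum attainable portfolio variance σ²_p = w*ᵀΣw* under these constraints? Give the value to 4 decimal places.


x=Σ⁻¹μ = [0.9034  1.0899  0.4707  1.5628  0.8595]
y=Σ⁻¹𝟙 = [7.7571  17.7498  19.4269  16.5130  14.2168]
a=μᵀx=0.393357  b=𝟙ᵀx=4.886308  c=𝟙ᵀy=75.663632  D=ac−b²=5.886788
λ₁=(c·0.080−b)/D = (75.663632·0.080−4.886308)/5.886788 = 0.198204
λ₂=(a−b·0.080)/D = (0.393357−4.886308·0.080)/5.886788 = 0.000417
w* = 0.198204·x + 0.000417·y:
  w_0 = 0.198204·0.9034 + 0.000417·7.7571 = 0.1823  (GE)
  w_1 = 0.198204·1.0899 + 0.000417·17.7498 = 0.2234  (Xerox)
  w_2 = 0.198204·0.4707 + 0.000417·19.4269 = 0.1014  (Walmart)
  w_3 = 0.198204·1.5628 + 0.000417·16.5130 = 0.3166  (Kellogg)
  w_4 = 0.198204·0.8595 + 0.000417·14.2168 = 0.1763  (Visa)
Σw_i=1.0000  μᵀw=0.0800
σ²=wᵀΣw=λ₁·μ_p+λ₂ = 0.198204·0.080 + 0.000417 = 0.016273 ≈ 0.0163

0.0163


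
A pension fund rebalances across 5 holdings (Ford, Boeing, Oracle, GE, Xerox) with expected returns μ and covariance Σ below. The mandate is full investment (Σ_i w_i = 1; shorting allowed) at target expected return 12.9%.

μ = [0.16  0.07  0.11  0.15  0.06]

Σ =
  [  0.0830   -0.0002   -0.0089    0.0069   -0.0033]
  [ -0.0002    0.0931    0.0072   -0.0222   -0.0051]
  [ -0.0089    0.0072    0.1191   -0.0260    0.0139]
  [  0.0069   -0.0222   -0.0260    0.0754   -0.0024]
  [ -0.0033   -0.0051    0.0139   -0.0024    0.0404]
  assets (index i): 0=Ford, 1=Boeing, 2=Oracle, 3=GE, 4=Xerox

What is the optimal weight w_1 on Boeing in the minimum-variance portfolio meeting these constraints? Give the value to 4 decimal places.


0.1265

x=Σ⁻¹μ = [1.9125  1.3861  1.4099  2.7562  1.4950]
y=Σ⁻¹𝟙 = [12.4126  16.4657  9.9660  21.2285  25.6772]
a=μᵀx=1.061261  b=𝟙ᵀx=8.959787  c=𝟙ᵀy=85.750004  D=ac−b²=10.725375
λ₁=(c·0.129−b)/D = (85.750004·0.129−8.959787)/10.725375 = 0.195980
λ₂=(a−b·0.129)/D = (1.061261−8.959787·0.129)/10.725375 = -0.008816
w* = 0.195980·x + -0.008816·y:
  w_0 = 0.195980·1.9125 + -0.008816·12.4126 = 0.2654  (Ford)
  w_1 = 0.195980·1.3861 + -0.008816·16.4657 = 0.1265  (Boeing)
  w_2 = 0.195980·1.4099 + -0.008816·9.9660 = 0.1885  (Oracle)
  w_3 = 0.195980·2.7562 + -0.008816·21.2285 = 0.3530  (GE)
  w_4 = 0.195980·1.4950 + -0.008816·25.6772 = 0.0666  (Xerox)
Σw_i=1.0000  μᵀw=0.1290
σ²=wᵀΣw=λ₁·μ_p+λ₂ = 0.195980·0.129 + -0.008816 = 0.016466 ≈ 0.0165


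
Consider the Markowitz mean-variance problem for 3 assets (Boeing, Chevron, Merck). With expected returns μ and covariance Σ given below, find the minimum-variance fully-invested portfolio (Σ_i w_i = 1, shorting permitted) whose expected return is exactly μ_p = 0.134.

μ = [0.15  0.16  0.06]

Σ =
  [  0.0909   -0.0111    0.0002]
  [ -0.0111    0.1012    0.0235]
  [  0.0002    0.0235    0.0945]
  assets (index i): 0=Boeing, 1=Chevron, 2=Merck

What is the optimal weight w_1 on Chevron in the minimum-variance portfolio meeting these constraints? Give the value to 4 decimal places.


0.3524

g=Σ⁻¹μ = [1.8621  1.7392  0.1985]
h=Σ⁻¹𝟙 = [12.1181  9.2961  8.2446]
a=μᵀg=0.569493  b=𝟙ᵀg=3.799768  c=𝟙ᵀh=29.658834  D=ac−b²=2.452271
λ₁=(c·0.134−b)/D = (29.658834·0.134−3.799768)/2.452271 = 0.071165
λ₂=(a−b·0.134)/D = (0.569493−3.799768·0.134)/2.452271 = 0.024599
w* = 0.071165·g + 0.024599·h:
  w_0 = 0.071165·1.8621 + 0.024599·12.1181 = 0.4306  (Boeing)
  w_1 = 0.071165·1.7392 + 0.024599·9.2961 = 0.3524  (Chevron)
  w_2 = 0.071165·0.1985 + 0.024599·8.2446 = 0.2169  (Merck)
Σw_i=1.0000  μᵀw=0.1340
σ²=wᵀΣw=λ₁·μ_p+λ₂ = 0.071165·0.134 + 0.024599 = 0.034136 ≈ 0.0341


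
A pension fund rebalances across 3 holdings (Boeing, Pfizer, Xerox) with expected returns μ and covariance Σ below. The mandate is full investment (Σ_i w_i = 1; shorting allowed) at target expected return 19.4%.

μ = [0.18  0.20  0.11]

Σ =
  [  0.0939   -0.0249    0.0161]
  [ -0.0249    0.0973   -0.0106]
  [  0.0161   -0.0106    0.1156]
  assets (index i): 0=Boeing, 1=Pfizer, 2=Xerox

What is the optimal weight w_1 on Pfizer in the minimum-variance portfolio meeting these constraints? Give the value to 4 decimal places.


x=Σ⁻¹μ = [2.5100  2.7913  0.8579]
y=Σ⁻¹𝟙 = [13.1010  14.5188  8.1572]
a=μᵀx=1.104435  b=𝟙ᵀx=6.159247  c=𝟙ᵀy=35.777079  D=ac−b²=1.577155
λ₁=(c·0.194−b)/D = (35.777079·0.194−6.159247)/1.577155 = 0.495517
λ₂=(a−b·0.194)/D = (1.104435−6.159247·0.194)/1.577155 = -0.057355
w* = 0.495517·x + -0.057355·y:
  w_0 = 0.495517·2.5100 + -0.057355·13.1010 = 0.4923  (Boeing)
  w_1 = 0.495517·2.7913 + -0.057355·14.5188 = 0.5504  (Pfizer)
  w_2 = 0.495517·0.8579 + -0.057355·8.1572 = -0.0427  (Xerox)
Σw_i=1.0000  μᵀw=0.1940
σ²=wᵀΣw=λ₁·μ_p+λ₂ = 0.495517·0.194 + -0.057355 = 0.038775 ≈ 0.0388

0.5504


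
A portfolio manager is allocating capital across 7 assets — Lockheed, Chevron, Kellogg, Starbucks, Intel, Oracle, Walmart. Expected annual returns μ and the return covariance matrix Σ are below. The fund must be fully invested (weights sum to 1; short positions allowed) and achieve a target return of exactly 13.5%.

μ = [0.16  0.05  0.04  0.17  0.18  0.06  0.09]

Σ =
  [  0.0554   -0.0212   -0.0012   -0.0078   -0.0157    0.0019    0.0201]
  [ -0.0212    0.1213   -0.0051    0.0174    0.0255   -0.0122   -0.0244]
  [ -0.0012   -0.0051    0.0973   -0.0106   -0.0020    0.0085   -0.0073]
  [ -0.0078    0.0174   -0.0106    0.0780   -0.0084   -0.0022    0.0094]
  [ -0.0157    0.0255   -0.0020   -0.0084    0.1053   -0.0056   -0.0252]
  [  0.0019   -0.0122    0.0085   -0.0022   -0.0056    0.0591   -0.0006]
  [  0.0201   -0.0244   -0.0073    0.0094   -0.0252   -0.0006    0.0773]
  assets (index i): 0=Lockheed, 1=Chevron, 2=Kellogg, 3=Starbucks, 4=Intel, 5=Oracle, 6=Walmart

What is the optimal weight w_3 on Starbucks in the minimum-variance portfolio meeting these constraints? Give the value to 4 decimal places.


u=Σ⁻¹μ = [3.8590  0.4667  0.8036  2.7834  2.6988  1.2408  0.9350]
v=Σ⁻¹𝟙 = [23.3742  12.4634  12.6279  14.4864  16.1171  19.1507  15.6267]
a=μᵀu=1.790490  b=𝟙ᵀu=12.787360  c=𝟙ᵀv=113.846376  D=ac−b²=40.324202
λ₁=(c·0.135−b)/D = (113.846376·0.135−12.787360)/40.324202 = 0.064029
λ₂=(a−b·0.135)/D = (1.790490−12.787360·0.135)/40.324202 = 0.001592
w* = 0.064029·u + 0.001592·v:
  w_0 = 0.064029·3.8590 + 0.001592·23.3742 = 0.2843  (Lockheed)
  w_1 = 0.064029·0.4667 + 0.001592·12.4634 = 0.0497  (Chevron)
  w_2 = 0.064029·0.8036 + 0.001592·12.6279 = 0.0716  (Kellogg)
  w_3 = 0.064029·2.7834 + 0.001592·14.4864 = 0.2013  (Starbucks)
  w_4 = 0.064029·2.6988 + 0.001592·16.1171 = 0.1985  (Intel)
  w_5 = 0.064029·1.2408 + 0.001592·19.1507 = 0.1099  (Oracle)
  w_6 = 0.064029·0.9350 + 0.001592·15.6267 = 0.0847  (Walmart)
Σw_i=1.0000  μᵀw=0.1350
σ²=wᵀΣw=λ₁·μ_p+λ₂ = 0.064029·0.135 + 0.001592 = 0.010236 ≈ 0.0102

0.2013


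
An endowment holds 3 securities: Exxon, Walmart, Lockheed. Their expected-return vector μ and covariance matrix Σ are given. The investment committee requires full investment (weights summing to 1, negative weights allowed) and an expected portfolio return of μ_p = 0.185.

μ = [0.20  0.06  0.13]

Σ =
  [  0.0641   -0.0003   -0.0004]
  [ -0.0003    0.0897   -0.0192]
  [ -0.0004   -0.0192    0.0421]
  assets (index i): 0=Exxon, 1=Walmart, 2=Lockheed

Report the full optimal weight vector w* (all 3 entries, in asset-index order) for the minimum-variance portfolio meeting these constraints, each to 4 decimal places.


g=Σ⁻¹μ = [3.1508  1.4925  3.7985]
h=Σ⁻¹𝟙 = [15.8859  18.0832  32.1509]
a=μᵀg=1.213515  b=𝟙ᵀg=8.441782  c=𝟙ᵀh=66.119951  D=ac−b²=8.973835
λ₁=(c·0.185−b)/D = (66.119951·0.185−8.441782)/8.973835 = 0.422384
λ₂=(a−b·0.185)/D = (1.213515−8.441782·0.185)/8.973835 = -0.038803
w* = 0.422384·g + -0.038803·h:
  w_0 = 0.422384·3.1508 + -0.038803·15.8859 = 0.7144  (Exxon)
  w_1 = 0.422384·1.4925 + -0.038803·18.0832 = -0.0713  (Walmart)
  w_2 = 0.422384·3.7985 + -0.038803·32.1509 = 0.3569  (Lockheed)
Σw_i=1.0000  μᵀw=0.1850
σ²=wᵀΣw=λ₁·μ_p+λ₂ = 0.422384·0.185 + -0.038803 = 0.039338 ≈ 0.0393

0.7144  -0.0713  0.3569


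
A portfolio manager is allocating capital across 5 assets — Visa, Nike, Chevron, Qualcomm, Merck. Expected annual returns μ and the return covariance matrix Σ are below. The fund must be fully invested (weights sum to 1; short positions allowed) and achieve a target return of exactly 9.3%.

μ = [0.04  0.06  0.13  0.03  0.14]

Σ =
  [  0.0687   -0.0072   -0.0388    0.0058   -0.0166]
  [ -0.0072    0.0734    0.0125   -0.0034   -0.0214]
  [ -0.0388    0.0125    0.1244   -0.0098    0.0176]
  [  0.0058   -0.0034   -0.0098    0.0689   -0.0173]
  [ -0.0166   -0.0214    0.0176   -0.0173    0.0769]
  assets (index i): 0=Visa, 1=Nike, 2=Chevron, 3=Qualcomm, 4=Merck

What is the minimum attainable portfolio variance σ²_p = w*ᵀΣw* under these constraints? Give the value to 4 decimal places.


0.0121

g=Σ⁻¹μ = [1.9916  1.6496  1.2127  1.2001  2.7020]
h=Σ⁻¹𝟙 = [28.9550  23.4842  12.4994  22.0137  27.8812]
a=μᵀg=0.750568  b=𝟙ᵀg=8.755954  c=𝟙ᵀh=114.833539  D=ac−b²=9.523682
λ₁=(c·0.093−b)/D = (114.833539·0.093−8.755954)/9.523682 = 0.201977
λ₂=(a−b·0.093)/D = (0.750568−8.755954·0.093)/9.523682 = -0.006692
w* = 0.201977·g + -0.006692·h:
  w_0 = 0.201977·1.9916 + -0.006692·28.9550 = 0.2085  (Visa)
  w_1 = 0.201977·1.6496 + -0.006692·23.4842 = 0.1760  (Nike)
  w_2 = 0.201977·1.2127 + -0.006692·12.4994 = 0.1613  (Chevron)
  w_3 = 0.201977·1.2001 + -0.006692·22.0137 = 0.0951  (Qualcomm)
  w_4 = 0.201977·2.7020 + -0.006692·27.8812 = 0.3591  (Merck)
Σw_i=1.0000  μᵀw=0.0930
σ²=wᵀΣw=λ₁·μ_p+λ₂ = 0.201977·0.093 + -0.006692 = 0.012092 ≈ 0.0121


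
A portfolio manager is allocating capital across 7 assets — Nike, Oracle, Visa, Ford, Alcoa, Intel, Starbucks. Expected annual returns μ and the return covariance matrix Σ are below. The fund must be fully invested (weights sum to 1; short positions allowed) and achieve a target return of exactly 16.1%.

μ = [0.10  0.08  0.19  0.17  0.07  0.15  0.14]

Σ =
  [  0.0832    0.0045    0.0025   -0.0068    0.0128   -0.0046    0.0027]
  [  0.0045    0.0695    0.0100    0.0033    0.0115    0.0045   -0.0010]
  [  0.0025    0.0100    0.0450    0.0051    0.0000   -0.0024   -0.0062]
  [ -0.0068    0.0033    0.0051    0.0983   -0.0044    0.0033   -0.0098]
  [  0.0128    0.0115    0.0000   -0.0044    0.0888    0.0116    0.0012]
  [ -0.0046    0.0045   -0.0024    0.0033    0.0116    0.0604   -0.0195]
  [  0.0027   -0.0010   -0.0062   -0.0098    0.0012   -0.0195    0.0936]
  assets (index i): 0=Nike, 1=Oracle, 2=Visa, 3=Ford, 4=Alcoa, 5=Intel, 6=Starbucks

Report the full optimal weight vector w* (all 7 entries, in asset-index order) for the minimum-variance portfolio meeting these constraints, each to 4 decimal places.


0.0847  -0.0104  0.3466  0.1283  -0.0002  0.2570  0.1940

g=Σ⁻¹μ = [1.2805  0.1239  4.4787  1.7382  0.1834  3.4786  2.6611]
h=Σ⁻¹𝟙 = [11.5122  7.7835  22.1830  10.8444  6.0717  21.6145  17.4648]
a=μᵀg=2.191603  b=𝟙ᵀg=13.944484  c=𝟙ᵀh=97.474078  D=ac−b²=19.175855
λ₁=(c·0.161−b)/D = (97.474078·0.161−13.944484)/19.175855 = 0.091200
λ₂=(a−b·0.161)/D = (2.191603−13.944484·0.161)/19.175855 = -0.002788
w* = 0.091200·g + -0.002788·h:
  w_0 = 0.091200·1.2805 + -0.002788·11.5122 = 0.0847  (Nike)
  w_1 = 0.091200·0.1239 + -0.002788·7.7835 = -0.0104  (Oracle)
  w_2 = 0.091200·4.4787 + -0.002788·22.1830 = 0.3466  (Visa)
  w_3 = 0.091200·1.7382 + -0.002788·10.8444 = 0.1283  (Ford)
  w_4 = 0.091200·0.1834 + -0.002788·6.0717 = -0.0002  (Alcoa)
  w_5 = 0.091200·3.4786 + -0.002788·21.6145 = 0.2570  (Intel)
  w_6 = 0.091200·2.6611 + -0.002788·17.4648 = 0.1940  (Starbucks)
Σw_i=1.0000  μᵀw=0.1610
σ²=wᵀΣw=λ₁·μ_p+λ₂ = 0.091200·0.161 + -0.002788 = 0.011895 ≈ 0.0119


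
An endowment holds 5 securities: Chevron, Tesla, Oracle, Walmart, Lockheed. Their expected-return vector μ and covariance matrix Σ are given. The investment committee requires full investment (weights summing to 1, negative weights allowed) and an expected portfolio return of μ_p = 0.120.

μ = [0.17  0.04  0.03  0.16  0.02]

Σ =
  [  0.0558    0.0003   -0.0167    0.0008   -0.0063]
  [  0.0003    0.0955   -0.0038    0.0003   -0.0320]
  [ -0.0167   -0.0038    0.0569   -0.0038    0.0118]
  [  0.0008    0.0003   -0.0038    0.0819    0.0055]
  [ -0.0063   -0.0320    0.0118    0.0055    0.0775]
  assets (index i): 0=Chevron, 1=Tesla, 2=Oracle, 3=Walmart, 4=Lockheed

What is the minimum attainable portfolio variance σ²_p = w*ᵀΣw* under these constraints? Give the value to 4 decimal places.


x=Σ⁻¹μ = [3.5573  0.6029  1.6591  1.9665  0.4040]
y=Σ⁻¹𝟙 = [26.7519  17.2415  23.6834  11.7921  17.7541]
a=μᵀx=1.001352  b=𝟙ᵀx=8.189816  c=𝟙ᵀy=97.223137  D=ac−b²=30.281522
λ₁=(c·0.120−b)/D = (97.223137·0.120−8.189816)/30.281522 = 0.114821
λ₂=(a−b·0.120)/D = (1.001352−8.189816·0.120)/30.281522 = 0.000613
w* = 0.114821·x + 0.000613·y:
  w_0 = 0.114821·3.5573 + 0.000613·26.7519 = 0.4249  (Chevron)
  w_1 = 0.114821·0.6029 + 0.000613·17.2415 = 0.0798  (Tesla)
  w_2 = 0.114821·1.6591 + 0.000613·23.6834 = 0.2050  (Oracle)
  w_3 = 0.114821·1.9665 + 0.000613·11.7921 = 0.2330  (Walmart)
  w_4 = 0.114821·0.4040 + 0.000613·17.7541 = 0.0573  (Lockheed)
Σw_i=1.0000  μᵀw=0.1200
σ²=wᵀΣw=λ₁·μ_p+λ₂ = 0.114821·0.120 + 0.000613 = 0.014392 ≈ 0.0144

0.0144


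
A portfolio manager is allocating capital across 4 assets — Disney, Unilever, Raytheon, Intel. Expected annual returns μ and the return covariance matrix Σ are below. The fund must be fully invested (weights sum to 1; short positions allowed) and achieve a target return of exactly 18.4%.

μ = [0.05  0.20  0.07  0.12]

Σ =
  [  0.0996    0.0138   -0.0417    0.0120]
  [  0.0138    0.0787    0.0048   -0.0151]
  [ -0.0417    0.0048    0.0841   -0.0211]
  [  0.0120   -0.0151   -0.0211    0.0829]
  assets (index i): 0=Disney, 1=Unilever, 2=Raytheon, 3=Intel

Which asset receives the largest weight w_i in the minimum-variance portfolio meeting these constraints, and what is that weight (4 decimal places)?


Unilever (0.6966)

x=Σ⁻¹μ = [0.4536  2.8072  1.4656  2.2662]
y=Σ⁻¹𝟙 = [16.1720  11.8621  23.7287  17.9220]
a=μᵀx=0.958657  b=𝟙ᵀx=6.992673  c=𝟙ᵀy=69.684789  D=ac−b²=17.906363
λ₁=(c·0.184−b)/D = (69.684789·0.184−6.992673)/17.906363 = 0.325545
λ₂=(a−b·0.184)/D = (0.958657−6.992673·0.184)/17.906363 = -0.018317
w* = 0.325545·x + -0.018317·y:
  w_0 = 0.325545·0.4536 + -0.018317·16.1720 = -0.1485  (Disney)
  w_1 = 0.325545·2.8072 + -0.018317·11.8621 = 0.6966  (Unilever)
  w_2 = 0.325545·1.4656 + -0.018317·23.7287 = 0.0425  (Raytheon)
  w_3 = 0.325545·2.2662 + -0.018317·17.9220 = 0.4095  (Intel)
Σw_i=1.0000  μᵀw=0.1840
σ²=wᵀΣw=λ₁·μ_p+λ₂ = 0.325545·0.184 + -0.018317 = 0.041583 ≈ 0.0416


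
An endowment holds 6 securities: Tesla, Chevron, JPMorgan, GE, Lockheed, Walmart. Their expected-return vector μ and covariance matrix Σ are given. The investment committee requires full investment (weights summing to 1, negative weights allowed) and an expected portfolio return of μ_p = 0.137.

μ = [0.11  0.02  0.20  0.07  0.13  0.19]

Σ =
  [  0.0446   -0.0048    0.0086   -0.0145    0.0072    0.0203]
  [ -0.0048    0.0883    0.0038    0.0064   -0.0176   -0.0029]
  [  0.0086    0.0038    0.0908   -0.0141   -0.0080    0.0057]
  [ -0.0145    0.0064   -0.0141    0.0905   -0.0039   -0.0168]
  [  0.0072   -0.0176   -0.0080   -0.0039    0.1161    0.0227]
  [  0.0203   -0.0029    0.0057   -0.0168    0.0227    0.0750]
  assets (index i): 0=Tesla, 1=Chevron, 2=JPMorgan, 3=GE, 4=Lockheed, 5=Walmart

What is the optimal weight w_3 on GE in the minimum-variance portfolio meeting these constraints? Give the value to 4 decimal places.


0.2024

p=Σ⁻¹μ = [1.5513  0.3288  2.2646  1.7767  0.8814  2.0853]
q=Σ⁻¹𝟙 = [22.0934  12.8332  11.3550  17.3524  8.9580  8.1623]
a=μᵀp=1.265285  b=𝟙ᵀp=8.887982  c=𝟙ᵀq=80.754292  D=ac−b²=23.181002
λ₁=(c·0.137−b)/D = (80.754292·0.137−8.887982)/23.181002 = 0.093842
λ₂=(a−b·0.137)/D = (1.265285−8.887982·0.137)/23.181002 = 0.002055
w* = 0.093842·p + 0.002055·q:
  w_0 = 0.093842·1.5513 + 0.002055·22.0934 = 0.1910  (Tesla)
  w_1 = 0.093842·0.3288 + 0.002055·12.8332 = 0.0572  (Chevron)
  w_2 = 0.093842·2.2646 + 0.002055·11.3550 = 0.2358  (JPMorgan)
  w_3 = 0.093842·1.7767 + 0.002055·17.3524 = 0.2024  (GE)
  w_4 = 0.093842·0.8814 + 0.002055·8.9580 = 0.1011  (Lockheed)
  w_5 = 0.093842·2.0853 + 0.002055·8.1623 = 0.2125  (Walmart)
Σw_i=1.0000  μᵀw=0.1370
σ²=wᵀΣw=λ₁·μ_p+λ₂ = 0.093842·0.137 + 0.002055 = 0.014911 ≈ 0.0149


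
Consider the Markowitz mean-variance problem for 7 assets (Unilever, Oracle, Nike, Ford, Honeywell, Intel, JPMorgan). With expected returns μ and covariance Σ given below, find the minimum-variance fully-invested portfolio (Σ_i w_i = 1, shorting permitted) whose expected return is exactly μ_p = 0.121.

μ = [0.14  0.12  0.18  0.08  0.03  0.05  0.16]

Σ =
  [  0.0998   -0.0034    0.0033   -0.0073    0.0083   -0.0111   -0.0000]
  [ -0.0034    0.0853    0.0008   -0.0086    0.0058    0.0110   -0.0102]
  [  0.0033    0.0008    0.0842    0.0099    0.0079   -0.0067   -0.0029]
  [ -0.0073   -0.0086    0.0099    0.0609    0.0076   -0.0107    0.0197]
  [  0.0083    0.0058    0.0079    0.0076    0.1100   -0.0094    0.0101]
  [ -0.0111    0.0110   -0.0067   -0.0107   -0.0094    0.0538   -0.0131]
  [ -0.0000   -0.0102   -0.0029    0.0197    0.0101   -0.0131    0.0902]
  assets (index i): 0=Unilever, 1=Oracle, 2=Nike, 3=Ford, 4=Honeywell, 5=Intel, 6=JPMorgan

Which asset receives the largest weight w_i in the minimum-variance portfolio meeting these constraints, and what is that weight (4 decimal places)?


x=Σ⁻¹μ = [1.6923  1.5782  2.1731  1.0714  -0.1965  1.9137  2.0881]
y=Σ⁻¹𝟙 = [13.9476  11.3511  11.1331  18.0899  6.6909  28.2513  12.1309]
a=μᵀx=1.327049  b=𝟙ᵀx=10.320187  c=𝟙ᵀy=101.594889  D=ac−b²=28.315087
λ₁=(c·0.121−b)/D = (101.594889·0.121−10.320187)/28.315087 = 0.069673
λ₂=(a−b·0.121)/D = (1.327049−10.320187·0.121)/28.315087 = 0.002766
w* = 0.069673·x + 0.002766·y:
  w_0 = 0.069673·1.6923 + 0.002766·13.9476 = 0.1565  (Unilever)
  w_1 = 0.069673·1.5782 + 0.002766·11.3511 = 0.1413  (Oracle)
  w_2 = 0.069673·2.1731 + 0.002766·11.1331 = 0.1822  (Nike)
  w_3 = 0.069673·1.0714 + 0.002766·18.0899 = 0.1247  (Ford)
  w_4 = 0.069673·-0.1965 + 0.002766·6.6909 = 0.0048  (Honeywell)
  w_5 = 0.069673·1.9137 + 0.002766·28.2513 = 0.2115  (Intel)
  w_6 = 0.069673·2.0881 + 0.002766·12.1309 = 0.1790  (JPMorgan)
Σw_i=1.0000  μᵀw=0.1210
σ²=wᵀΣw=λ₁·μ_p+λ₂ = 0.069673·0.121 + 0.002766 = 0.011196 ≈ 0.0112

Intel (0.2115)


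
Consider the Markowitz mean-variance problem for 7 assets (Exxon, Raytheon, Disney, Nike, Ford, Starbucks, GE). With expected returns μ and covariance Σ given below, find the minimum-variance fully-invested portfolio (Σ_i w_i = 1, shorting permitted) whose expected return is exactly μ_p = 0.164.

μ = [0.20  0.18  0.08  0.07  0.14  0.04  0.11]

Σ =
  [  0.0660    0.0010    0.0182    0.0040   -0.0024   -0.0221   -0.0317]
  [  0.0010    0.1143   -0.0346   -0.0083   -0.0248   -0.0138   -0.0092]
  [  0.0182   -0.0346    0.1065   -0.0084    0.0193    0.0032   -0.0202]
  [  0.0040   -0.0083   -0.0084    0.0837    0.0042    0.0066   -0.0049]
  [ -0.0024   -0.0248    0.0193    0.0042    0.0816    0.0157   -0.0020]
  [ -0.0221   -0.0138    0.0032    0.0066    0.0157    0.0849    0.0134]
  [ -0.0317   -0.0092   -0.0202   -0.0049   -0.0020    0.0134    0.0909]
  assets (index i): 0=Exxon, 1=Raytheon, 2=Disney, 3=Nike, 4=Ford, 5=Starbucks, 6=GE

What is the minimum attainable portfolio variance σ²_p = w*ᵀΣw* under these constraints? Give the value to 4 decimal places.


g=Σ⁻¹μ = [4.6477  2.8436  1.1463  1.0067  2.2675  1.0786  3.3186]
h=Σ⁻¹𝟙 = [27.1298  20.3820  14.3508  13.7789  13.0068  14.2468  24.6429]
a=μᵀg=2.329180  b=𝟙ᵀg=16.308852  c=𝟙ᵀh=127.538018  D=ac−b²=31.080397
λ₁=(c·0.164−b)/D = (127.538018·0.164−16.308852)/31.080397 = 0.148241
λ₂=(a−b·0.164)/D = (2.329180−16.308852·0.164)/31.080397 = -0.011115
w* = 0.148241·g + -0.011115·h:
  w_0 = 0.148241·4.6477 + -0.011115·27.1298 = 0.3874  (Exxon)
  w_1 = 0.148241·2.8436 + -0.011115·20.3820 = 0.1950  (Raytheon)
  w_2 = 0.148241·1.1463 + -0.011115·14.3508 = 0.0104  (Disney)
  w_3 = 0.148241·1.0067 + -0.011115·13.7789 = -0.0039  (Nike)
  w_4 = 0.148241·2.2675 + -0.011115·13.0068 = 0.1916  (Ford)
  w_5 = 0.148241·1.0786 + -0.011115·14.2468 = 0.0015  (Starbucks)
  w_6 = 0.148241·3.3186 + -0.011115·24.6429 = 0.2180  (GE)
Σw_i=1.0000  μᵀw=0.1640
σ²=wᵀΣw=λ₁·μ_p+λ₂ = 0.148241·0.164 + -0.011115 = 0.013196 ≈ 0.0132

0.0132


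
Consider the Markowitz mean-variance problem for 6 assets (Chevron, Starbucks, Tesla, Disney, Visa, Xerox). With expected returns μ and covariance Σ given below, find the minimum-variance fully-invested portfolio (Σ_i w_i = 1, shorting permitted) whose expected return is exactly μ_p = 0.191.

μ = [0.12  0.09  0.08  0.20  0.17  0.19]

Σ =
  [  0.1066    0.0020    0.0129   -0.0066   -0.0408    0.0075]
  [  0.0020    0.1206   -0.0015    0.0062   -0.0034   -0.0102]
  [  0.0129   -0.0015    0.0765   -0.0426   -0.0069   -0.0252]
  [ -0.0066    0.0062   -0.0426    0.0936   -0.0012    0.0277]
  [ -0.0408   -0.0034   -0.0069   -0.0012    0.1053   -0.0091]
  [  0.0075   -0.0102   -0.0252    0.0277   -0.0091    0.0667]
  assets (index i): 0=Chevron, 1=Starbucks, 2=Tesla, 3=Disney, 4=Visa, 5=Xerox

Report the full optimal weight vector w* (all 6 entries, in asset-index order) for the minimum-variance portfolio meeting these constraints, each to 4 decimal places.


0.0835  -0.1222  0.0259  0.3299  0.2913  0.3916

g=Σ⁻¹μ = [1.6910  0.9840  3.8073  2.9499  2.8797  3.4152]
h=Σ⁻¹𝟙 = [12.3108  9.8408  30.2575  18.5865  18.6255  21.3670]
a=μᵀg=2.324453  b=𝟙ᵀg=15.726924  c=𝟙ᵀh=110.988055  D=ac−b²=10.650347
λ₁=(c·0.191−b)/D = (110.988055·0.191−15.726924)/10.650347 = 0.513767
λ₂=(a−b·0.191)/D = (2.324453−15.726924·0.191)/10.650347 = -0.063790
w* = 0.513767·g + -0.063790·h:
  w_0 = 0.513767·1.6910 + -0.063790·12.3108 = 0.0835  (Chevron)
  w_1 = 0.513767·0.9840 + -0.063790·9.8408 = -0.1222  (Starbucks)
  w_2 = 0.513767·3.8073 + -0.063790·30.2575 = 0.0259  (Tesla)
  w_3 = 0.513767·2.9499 + -0.063790·18.5865 = 0.3299  (Disney)
  w_4 = 0.513767·2.8797 + -0.063790·18.6255 = 0.2913  (Visa)
  w_5 = 0.513767·3.4152 + -0.063790·21.3670 = 0.3916  (Xerox)
Σw_i=1.0000  μᵀw=0.1910
σ²=wᵀΣw=λ₁·μ_p+λ₂ = 0.513767·0.191 + -0.063790 = 0.034339 ≈ 0.0343


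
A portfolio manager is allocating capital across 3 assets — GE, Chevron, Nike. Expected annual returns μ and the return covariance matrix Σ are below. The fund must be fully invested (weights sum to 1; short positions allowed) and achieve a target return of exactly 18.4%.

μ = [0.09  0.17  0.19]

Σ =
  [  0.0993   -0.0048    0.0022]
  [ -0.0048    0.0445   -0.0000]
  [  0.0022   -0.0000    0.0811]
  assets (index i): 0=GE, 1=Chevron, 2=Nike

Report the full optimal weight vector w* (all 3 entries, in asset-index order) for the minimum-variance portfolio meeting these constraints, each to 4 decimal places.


p=Σ⁻¹μ = [1.0452  3.9330  2.3144]
q=Σ⁻¹𝟙 = [10.9472  23.6527  12.0335]
a=μᵀp=1.202413  b=𝟙ᵀp=7.292578  c=𝟙ᵀq=46.633450  D=ac−b²=2.890946
λ₁=(c·0.184−b)/D = (46.633450·0.184−7.292578)/2.890946 = 0.445521
λ₂=(a−b·0.184)/D = (1.202413−7.292578·0.184)/2.890946 = -0.048227
w* = 0.445521·p + -0.048227·q:
  w_0 = 0.445521·1.0452 + -0.048227·10.9472 = -0.0623  (GE)
  w_1 = 0.445521·3.9330 + -0.048227·23.6527 = 0.6115  (Chevron)
  w_2 = 0.445521·2.3144 + -0.048227·12.0335 = 0.4508  (Nike)
Σw_i=1.0000  μᵀw=0.1840
σ²=wᵀΣw=λ₁·μ_p+λ₂ = 0.445521·0.184 + -0.048227 = 0.033749 ≈ 0.0337

-0.0623  0.6115  0.4508


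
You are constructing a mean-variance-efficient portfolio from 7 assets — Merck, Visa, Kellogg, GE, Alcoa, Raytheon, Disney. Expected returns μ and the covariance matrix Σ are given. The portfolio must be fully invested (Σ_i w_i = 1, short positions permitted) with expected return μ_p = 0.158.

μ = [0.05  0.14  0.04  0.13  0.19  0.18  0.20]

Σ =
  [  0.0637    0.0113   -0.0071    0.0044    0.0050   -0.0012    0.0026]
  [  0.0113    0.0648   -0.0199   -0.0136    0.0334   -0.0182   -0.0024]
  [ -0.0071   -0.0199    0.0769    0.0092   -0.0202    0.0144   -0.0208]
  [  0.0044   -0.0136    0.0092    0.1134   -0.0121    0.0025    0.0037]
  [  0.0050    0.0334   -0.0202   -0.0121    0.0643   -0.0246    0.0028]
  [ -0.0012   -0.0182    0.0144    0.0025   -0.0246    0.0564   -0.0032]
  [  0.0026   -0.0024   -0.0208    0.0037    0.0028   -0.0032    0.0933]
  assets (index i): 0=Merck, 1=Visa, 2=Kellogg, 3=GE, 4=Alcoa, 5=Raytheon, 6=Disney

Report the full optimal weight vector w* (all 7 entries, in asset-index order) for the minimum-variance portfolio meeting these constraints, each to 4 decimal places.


p=Σ⁻¹μ = [0.1072  2.2980  1.8142  1.5577  4.6346  5.5718  2.5944]
q=Σ⁻¹𝟙 = [12.2272  18.6480  22.9957  10.1738  24.5745  29.3039  15.8478]
a=μᵀp=3.004533  b=𝟙ᵀp=18.577897  c=𝟙ᵀq=133.770771  D=ac−b²=56.780370
λ₁=(c·0.158−b)/D = (133.770771·0.158−18.577897)/56.780370 = 0.045049
λ₂=(a−b·0.158)/D = (3.004533−18.577897·0.158)/56.780370 = 0.001219
w* = 0.045049·p + 0.001219·q:
  w_0 = 0.045049·0.1072 + 0.001219·12.2272 = 0.0197  (Merck)
  w_1 = 0.045049·2.2980 + 0.001219·18.6480 = 0.1263  (Visa)
  w_2 = 0.045049·1.8142 + 0.001219·22.9957 = 0.1098  (Kellogg)
  w_3 = 0.045049·1.5577 + 0.001219·10.1738 = 0.0826  (GE)
  w_4 = 0.045049·4.6346 + 0.001219·24.5745 = 0.2387  (Alcoa)
  w_5 = 0.045049·5.5718 + 0.001219·29.3039 = 0.2867  (Raytheon)
  w_6 = 0.045049·2.5944 + 0.001219·15.8478 = 0.1362  (Disney)
Σw_i=1.0000  μᵀw=0.1580
σ²=wᵀΣw=λ₁·μ_p+λ₂ = 0.045049·0.158 + 0.001219 = 0.008337 ≈ 0.0083

0.0197  0.1263  0.1098  0.0826  0.2387  0.2867  0.1362


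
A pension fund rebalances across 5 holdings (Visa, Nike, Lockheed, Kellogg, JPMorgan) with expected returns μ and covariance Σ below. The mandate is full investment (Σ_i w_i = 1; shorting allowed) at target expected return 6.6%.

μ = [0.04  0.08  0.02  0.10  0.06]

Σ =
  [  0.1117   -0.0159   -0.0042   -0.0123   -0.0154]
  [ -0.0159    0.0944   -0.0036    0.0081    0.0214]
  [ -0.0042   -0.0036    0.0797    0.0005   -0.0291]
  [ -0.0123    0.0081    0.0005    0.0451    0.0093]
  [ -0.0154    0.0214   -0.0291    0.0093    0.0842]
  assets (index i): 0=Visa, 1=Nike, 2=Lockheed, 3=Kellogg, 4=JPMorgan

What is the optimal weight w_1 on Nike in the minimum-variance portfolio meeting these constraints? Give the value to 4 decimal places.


0.1202

u=Σ⁻¹μ = [0.8016  0.6723  0.5417  2.1782  0.6350]
v=Σ⁻¹𝟙 = [15.5735  8.2687  19.8707  21.1781  17.1516]
a=μᵀu=0.352599  b=𝟙ᵀu=4.828753  c=𝟙ᵀv=82.042566  D=ac−b²=5.611310
λ₁=(c·0.066−b)/D = (82.042566·0.066−4.828753)/5.611310 = 0.104442
λ₂=(a−b·0.066)/D = (0.352599−4.828753·0.066)/5.611310 = 0.006042
w* = 0.104442·u + 0.006042·v:
  w_0 = 0.104442·0.8016 + 0.006042·15.5735 = 0.1778  (Visa)
  w_1 = 0.104442·0.6723 + 0.006042·8.2687 = 0.1202  (Nike)
  w_2 = 0.104442·0.5417 + 0.006042·19.8707 = 0.1766  (Lockheed)
  w_3 = 0.104442·2.1782 + 0.006042·21.1781 = 0.3554  (Kellogg)
  w_4 = 0.104442·0.6350 + 0.006042·17.1516 = 0.1699  (JPMorgan)
Σw_i=1.0000  μᵀw=0.0660
σ²=wᵀΣw=λ₁·μ_p+λ₂ = 0.104442·0.066 + 0.006042 = 0.012935 ≈ 0.0129


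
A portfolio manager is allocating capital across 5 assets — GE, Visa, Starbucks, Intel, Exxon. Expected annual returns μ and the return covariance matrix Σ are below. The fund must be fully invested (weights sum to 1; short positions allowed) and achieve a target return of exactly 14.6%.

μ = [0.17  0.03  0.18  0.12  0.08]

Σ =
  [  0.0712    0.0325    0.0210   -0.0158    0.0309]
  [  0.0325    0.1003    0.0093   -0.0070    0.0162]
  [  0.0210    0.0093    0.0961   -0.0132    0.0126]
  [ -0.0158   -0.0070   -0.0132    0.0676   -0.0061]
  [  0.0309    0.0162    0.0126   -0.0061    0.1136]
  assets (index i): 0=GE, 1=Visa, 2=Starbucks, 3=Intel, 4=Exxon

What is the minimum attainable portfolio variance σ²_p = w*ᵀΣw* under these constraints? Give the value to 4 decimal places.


0.0208

p=Σ⁻¹μ = [2.7405  -0.5578  1.6983  2.6890  -0.0056]
q=Σ⁻¹𝟙 = [10.6900  6.2182  9.5914  20.2623  5.0325]
a=μᵀp=1.077075  b=𝟙ᵀp=6.564385  c=𝟙ᵀq=51.794464  D=ac−b²=12.695385
λ₁=(c·0.146−b)/D = (51.794464·0.146−6.564385)/12.695385 = 0.078580
λ₂=(a−b·0.146)/D = (1.077075−6.564385·0.146)/12.695385 = 0.009348
w* = 0.078580·p + 0.009348·q:
  w_0 = 0.078580·2.7405 + 0.009348·10.6900 = 0.3153  (GE)
  w_1 = 0.078580·-0.5578 + 0.009348·6.2182 = 0.0143  (Visa)
  w_2 = 0.078580·1.6983 + 0.009348·9.5914 = 0.2231  (Starbucks)
  w_3 = 0.078580·2.6890 + 0.009348·20.2623 = 0.4007  (Intel)
  w_4 = 0.078580·-0.0056 + 0.009348·5.0325 = 0.0466  (Exxon)
Σw_i=1.0000  μᵀw=0.1460
σ²=wᵀΣw=λ₁·μ_p+λ₂ = 0.078580·0.146 + 0.009348 = 0.020821 ≈ 0.0208


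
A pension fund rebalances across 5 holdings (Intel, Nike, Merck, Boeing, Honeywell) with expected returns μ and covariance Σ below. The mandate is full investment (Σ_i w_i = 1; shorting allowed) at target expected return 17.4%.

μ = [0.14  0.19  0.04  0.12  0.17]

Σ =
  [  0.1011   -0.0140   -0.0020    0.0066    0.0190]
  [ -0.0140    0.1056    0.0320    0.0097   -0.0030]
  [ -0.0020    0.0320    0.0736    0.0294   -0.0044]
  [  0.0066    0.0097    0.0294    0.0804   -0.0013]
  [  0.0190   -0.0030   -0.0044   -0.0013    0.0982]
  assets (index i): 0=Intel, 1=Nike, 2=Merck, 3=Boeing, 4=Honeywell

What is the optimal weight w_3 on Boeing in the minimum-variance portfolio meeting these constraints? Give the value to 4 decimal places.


0.2577

u=Σ⁻¹μ = [1.2805  2.1333  -0.8420  1.4627  1.5302]
v=Σ⁻¹𝟙 = [8.8782  7.8163  7.7496  8.0803  9.1585]
a=μᵀu=0.986567  b=𝟙ᵀu=5.564613  c=𝟙ᵀv=41.682917  D=ac−b²=10.158068
λ₁=(c·0.174−b)/D = (41.682917·0.174−5.564613)/10.158068 = 0.166194
λ₂=(a−b·0.174)/D = (0.986567−5.564613·0.174)/10.158068 = 0.001804
w* = 0.166194·u + 0.001804·v:
  w_0 = 0.166194·1.2805 + 0.001804·8.8782 = 0.2288  (Intel)
  w_1 = 0.166194·2.1333 + 0.001804·7.8163 = 0.3686  (Nike)
  w_2 = 0.166194·-0.8420 + 0.001804·7.7496 = -0.1260  (Merck)
  w_3 = 0.166194·1.4627 + 0.001804·8.0803 = 0.2577  (Boeing)
  w_4 = 0.166194·1.5302 + 0.001804·9.1585 = 0.2708  (Honeywell)
Σw_i=1.0000  μᵀw=0.1740
σ²=wᵀΣw=λ₁·μ_p+λ₂ = 0.166194·0.174 + 0.001804 = 0.030722 ≈ 0.0307


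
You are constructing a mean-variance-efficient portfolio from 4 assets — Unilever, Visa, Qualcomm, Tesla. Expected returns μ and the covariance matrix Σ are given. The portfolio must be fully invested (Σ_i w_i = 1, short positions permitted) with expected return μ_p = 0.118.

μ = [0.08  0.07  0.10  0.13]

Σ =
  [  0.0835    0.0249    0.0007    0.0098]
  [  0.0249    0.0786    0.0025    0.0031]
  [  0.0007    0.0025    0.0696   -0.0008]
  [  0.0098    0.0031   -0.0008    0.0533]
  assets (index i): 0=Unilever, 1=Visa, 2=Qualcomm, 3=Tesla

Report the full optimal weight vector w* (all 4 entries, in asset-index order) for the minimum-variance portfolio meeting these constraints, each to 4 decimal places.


p=Σ⁻¹μ = [0.4942  0.5962  1.4372  2.3351]
q=Σ⁻¹𝟙 = [7.0549  9.3617  14.1575  17.1326]
a=μᵀp=0.528551  b=𝟙ᵀp=4.862698  c=𝟙ᵀq=47.706690  D=ac−b²=1.569593
λ₁=(c·0.118−b)/D = (47.706690·0.118−4.862698)/1.569593 = 0.488465
λ₂=(a−b·0.118)/D = (0.528551−4.862698·0.118)/1.569593 = -0.028827
w* = 0.488465·p + -0.028827·q:
  w_0 = 0.488465·0.4942 + -0.028827·7.0549 = 0.0380  (Unilever)
  w_1 = 0.488465·0.5962 + -0.028827·9.3617 = 0.0214  (Visa)
  w_2 = 0.488465·1.4372 + -0.028827·14.1575 = 0.2939  (Qualcomm)
  w_3 = 0.488465·2.3351 + -0.028827·17.1326 = 0.6467  (Tesla)
Σw_i=1.0000  μᵀw=0.1180
σ²=wᵀΣw=λ₁·μ_p+λ₂ = 0.488465·0.118 + -0.028827 = 0.028812 ≈ 0.0288

0.0380  0.0214  0.2939  0.6467
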